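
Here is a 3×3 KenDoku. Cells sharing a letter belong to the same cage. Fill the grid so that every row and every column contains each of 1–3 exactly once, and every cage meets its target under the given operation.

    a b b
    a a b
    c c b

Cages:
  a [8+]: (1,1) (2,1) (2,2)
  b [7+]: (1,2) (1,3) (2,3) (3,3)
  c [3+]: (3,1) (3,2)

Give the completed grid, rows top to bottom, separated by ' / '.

3 1 2 / 2 3 1 / 1 2 3

The 3 cells of cage a must have sum 8, so (1,1) = 3.
Cage b needs sum 7, which forces (1,2) = 1.
Row 1 now contains 3, which forces (1,3) = 2.
Cage a has sum 8; hence (2,1) = 2.
Cage a has sum 8; hence (2,2) = 3.
Row 2 now contains 3, so (2,3) = 1.
2 is placed in column 1; hence (3,1) = 1.
1 is placed in column 2; hence (3,2) = 2.
1 is placed in column 3, so (3,3) = 3.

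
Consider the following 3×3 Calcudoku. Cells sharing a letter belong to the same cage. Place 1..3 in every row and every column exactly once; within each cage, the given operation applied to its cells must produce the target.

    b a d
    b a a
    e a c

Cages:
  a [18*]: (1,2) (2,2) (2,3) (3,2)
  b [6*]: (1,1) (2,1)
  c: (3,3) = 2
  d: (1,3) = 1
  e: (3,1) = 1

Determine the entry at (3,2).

Cage d is given, so (1,3) = 1.
Cage a has product 18, which forces (2,3) = 3.
E is a freebie, so (3,1) = 1.
C is a freebie, so (3,3) = 2.
Cage b's pair has product 6; hence (1,1) = 3.
The 4 cells of cage a must have product 18, leaving (1,2) = 2.
Row 2 now contains 3, which forces (2,1) = 2.
The 4 cells of cage a must have product 18, so (2,2) = 1.
Row 3 now contains 2, so (3,2) = 3.
Completed grid: 3 2 1 / 2 1 3 / 1 3 2.

3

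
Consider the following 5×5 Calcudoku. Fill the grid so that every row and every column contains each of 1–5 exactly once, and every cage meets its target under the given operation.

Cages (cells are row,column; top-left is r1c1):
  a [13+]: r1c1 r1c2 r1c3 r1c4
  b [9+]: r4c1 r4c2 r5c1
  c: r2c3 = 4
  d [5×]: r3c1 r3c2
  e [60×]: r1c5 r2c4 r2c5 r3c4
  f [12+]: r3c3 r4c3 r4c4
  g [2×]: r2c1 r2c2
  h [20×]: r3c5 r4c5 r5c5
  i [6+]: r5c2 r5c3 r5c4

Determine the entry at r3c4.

Cage c is given, leaving r2c3 = 4.
In row 1, 2 can only go at r1c5, so r1c5 = 2.
Row 3 needs a 2, and only r3c4 is open for it.
Row 3 needs a 3, and only r3c3 is open for it.
Cage f has sum 12, so r4c3 = 5.
Cage f has sum 12, leaving r4c4 = 4.
Row 4 already has 4, which forces r4c5 = 1.
5 is placed in column 3, so r1c3 = 1.
Cage b has sum 9, so r5c1 = 4.
Column 3 already has 1, which forces r5c3 = 2.
Row 5 already has 4, leaving r5c5 = 5.
The 4 cells of cage a must have sum 13; hence r1c2 = 4.
Cage e needs product 60, leaving r2c4 = 5.
Column 5 now contains 5; hence r2c5 = 3.
Column 5 now contains 5; hence r3c5 = 4.
Cage a needs sum 13, so r1c1 = 5.
Column 4 now contains 5; hence r1c4 = 3.
5 is placed in column 1, so r3c1 = 1.
Row 3 already has 1, leaving r3c2 = 5.
Column 4 now contains 3, leaving r5c4 = 1.
Column 1 now contains 1, leaving r2c1 = 2.
The two cells of cage g must have product 2, so r2c2 = 1.
2 is placed in column 1; hence r4c1 = 3.
3 is placed in row 4, which forces r4c2 = 2.
Row 5 now contains 1, leaving r5c2 = 3.
Filled in: 5 4 1 3 2 / 2 1 4 5 3 / 1 5 3 2 4 / 3 2 5 4 1 / 4 3 2 1 5.

2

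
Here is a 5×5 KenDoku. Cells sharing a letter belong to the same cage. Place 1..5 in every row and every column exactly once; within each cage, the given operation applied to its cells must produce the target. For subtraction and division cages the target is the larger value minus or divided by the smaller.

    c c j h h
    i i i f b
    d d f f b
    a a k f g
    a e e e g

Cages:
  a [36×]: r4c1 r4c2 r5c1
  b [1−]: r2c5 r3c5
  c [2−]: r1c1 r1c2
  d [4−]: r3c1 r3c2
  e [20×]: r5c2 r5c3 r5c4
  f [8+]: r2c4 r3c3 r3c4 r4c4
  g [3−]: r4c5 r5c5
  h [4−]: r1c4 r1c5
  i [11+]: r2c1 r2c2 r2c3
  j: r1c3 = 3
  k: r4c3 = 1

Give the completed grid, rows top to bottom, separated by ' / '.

Cage j is given; hence r1c3 = 3.
Cage a needs product 36, leaving r4c1 = 4.
The 3 cells of cage a must have product 36, which forces r4c2 = 3.
K is a freebie, which forces r4c3 = 1.
Row 4 already has 1, so r4c4 = 2.
Row 4 now contains 2, leaving r4c5 = 5.
Cage a has product 36, which forces r5c1 = 3.
Cage c needs two cells with difference 2, leaving r1c1 = 2.
The two cells of cage c must have difference 2, leaving r1c2 = 4.
Cage h's pair has difference 4, leaving r1c4 = 5.
Column 5 now contains 5, so r1c5 = 1.
Column 1 already has 2, which forces r2c1 = 5.
Row 2 already has 5; hence r2c2 = 2.
Row 2 now contains 2, leaving r2c3 = 4.
4 is placed in row 2; hence r2c5 = 3.
5 is placed in column 1, leaving r3c1 = 1.
1 is placed in row 3; hence r3c2 = 5.
Column 3 already has 1, which forces r3c3 = 2.
1 is placed in row 3, so r3c4 = 3.
Row 3 now contains 2, so r3c5 = 4.
Column 2 now contains 5, which forces r5c2 = 1.
Column 3 now contains 4; hence r5c3 = 5.
Row 5 now contains 1, which forces r5c4 = 4.
Cage g's pair has difference 3, so r5c5 = 2.
3 is placed in row 2, which forces r2c4 = 1.

2 4 3 5 1 / 5 2 4 1 3 / 1 5 2 3 4 / 4 3 1 2 5 / 3 1 5 4 2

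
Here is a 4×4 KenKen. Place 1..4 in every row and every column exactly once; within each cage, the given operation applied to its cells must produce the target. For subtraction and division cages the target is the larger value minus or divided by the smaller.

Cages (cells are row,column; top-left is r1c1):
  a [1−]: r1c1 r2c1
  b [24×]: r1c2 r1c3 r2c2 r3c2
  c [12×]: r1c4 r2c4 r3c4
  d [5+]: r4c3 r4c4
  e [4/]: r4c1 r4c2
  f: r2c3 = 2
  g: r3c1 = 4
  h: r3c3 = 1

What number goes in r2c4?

4

F is a freebie; hence r2c3 = 2.
Cage g is given, leaving r3c1 = 4.
H is a freebie, so r3c3 = 1.
Row 3 already has 1, which forces r3c4 = 3.
4 is placed in column 1, so r4c1 = 1.
Row 4 now contains 1, which forces r4c2 = 4.
4 is placed in row 4, leaving r4c3 = 3.
4 is placed in row 4, leaving r4c4 = 2.
The two cells of cage a must have difference 1, leaving r1c1 = 2.
Column 3 now contains 3; hence r1c3 = 4.
Row 1 already has 4, so r1c4 = 1.
Column 1 now contains 1; hence r2c1 = 3.
Row 2 already has 3, which forces r2c2 = 1.
Column 4 already has 1, which forces r2c4 = 4.
Row 3 already has 3, so r3c2 = 2.
1 is placed in row 1, so r1c2 = 3.
Filled in: 2 3 4 1 / 3 1 2 4 / 4 2 1 3 / 1 4 3 2.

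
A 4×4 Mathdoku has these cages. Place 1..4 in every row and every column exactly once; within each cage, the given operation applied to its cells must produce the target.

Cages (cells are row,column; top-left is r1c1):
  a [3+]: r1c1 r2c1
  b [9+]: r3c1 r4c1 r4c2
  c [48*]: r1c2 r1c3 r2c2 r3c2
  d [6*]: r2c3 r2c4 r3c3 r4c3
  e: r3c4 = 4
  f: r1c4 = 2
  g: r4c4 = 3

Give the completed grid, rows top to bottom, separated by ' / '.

Cage f is given, which forces r1c4 = 2.
The 4 cells of cage d must have product 6, which forces r2c4 = 1.
Cage e is given, leaving r3c4 = 4.
Cage g is a single given cell, leaving r4c4 = 3.
Row 1 already has 2; hence r1c1 = 1.
1 is placed in row 1, so r1c2 = 3.
Row 1 already has 2, which forces r1c3 = 4.
1 is placed in row 2; hence r2c1 = 2.
The 4 cells of cage c must have product 48, leaving r2c2 = 4.
Row 2 already has 2, which forces r2c3 = 3.
Cage b needs sum 9; hence r3c1 = 3.
3 is placed in column 2, leaving r3c2 = 1.
Row 3 already has 1; hence r3c3 = 2.
Column 1 already has 2; hence r4c1 = 4.
Column 2 already has 4; hence r4c2 = 2.
2 is placed in column 3, leaving r4c3 = 1.

1 3 4 2 / 2 4 3 1 / 3 1 2 4 / 4 2 1 3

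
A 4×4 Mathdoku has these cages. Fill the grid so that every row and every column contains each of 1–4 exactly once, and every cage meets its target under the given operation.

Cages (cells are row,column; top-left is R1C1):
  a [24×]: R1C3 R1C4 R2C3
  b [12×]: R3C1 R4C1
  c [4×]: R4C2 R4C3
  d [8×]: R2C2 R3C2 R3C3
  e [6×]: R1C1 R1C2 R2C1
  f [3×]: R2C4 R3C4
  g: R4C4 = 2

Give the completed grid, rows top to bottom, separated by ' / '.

Cage g is given, so R4C4 = 2.
The only place for 3 in row 4 is R4C1.
Cage e needs product 6, so R1C2 = 3.
Row 1 now contains 3; hence R1C4 = 4.
Column 1 already has 3, which forces R3C1 = 4.
4 is placed in row 1, which forces R1C3 = 2.
The 3 cells of cage d must have product 8, which forces R2C2 = 4.
Cage a has product 24; hence R2C3 = 3.
3 is placed in row 2; hence R2C4 = 1.
Column 3 now contains 2, so R3C3 = 1.
Column 4 already has 1, leaving R3C4 = 3.
4 is placed in column 2, so R4C2 = 1.
Column 3 now contains 1, which forces R4C3 = 4.
Row 1 now contains 2, which forces R1C1 = 1.
Row 2 already has 1, leaving R2C1 = 2.
Row 3 now contains 1, leaving R3C2 = 2.

1 3 2 4 / 2 4 3 1 / 4 2 1 3 / 3 1 4 2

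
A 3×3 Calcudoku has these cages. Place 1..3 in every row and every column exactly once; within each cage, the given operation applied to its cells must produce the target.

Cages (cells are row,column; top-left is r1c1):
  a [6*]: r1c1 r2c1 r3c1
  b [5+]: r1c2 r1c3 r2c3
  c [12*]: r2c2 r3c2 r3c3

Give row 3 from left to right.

1 3 2

Cage c has product 12, which forces r2c2 = 2.
Row 2 now contains 2; hence r2c3 = 1.
Cage c needs product 12, leaving r3c2 = 3.
The 3 cells of cage c must have product 12; hence r3c3 = 2.
Cage a has product 6, leaving r1c1 = 2.
Column 2 now contains 2, leaving r1c2 = 1.
1 is placed in column 3, which forces r1c3 = 3.
1 is placed in row 2, leaving r2c1 = 3.
Row 3 already has 2; hence r3c1 = 1.
The full grid is 2 1 3 / 3 2 1 / 1 3 2.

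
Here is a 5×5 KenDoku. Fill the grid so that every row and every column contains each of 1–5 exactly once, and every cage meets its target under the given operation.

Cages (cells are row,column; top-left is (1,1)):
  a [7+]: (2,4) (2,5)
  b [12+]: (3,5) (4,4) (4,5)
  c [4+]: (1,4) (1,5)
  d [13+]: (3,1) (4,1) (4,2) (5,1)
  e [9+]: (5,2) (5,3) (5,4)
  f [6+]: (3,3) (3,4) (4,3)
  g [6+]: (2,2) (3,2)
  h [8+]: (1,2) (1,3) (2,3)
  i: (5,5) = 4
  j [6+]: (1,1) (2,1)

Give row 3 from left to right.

4 1 3 2 5

Cage i is given, leaving (5,5) = 4.
In row 5, 2 can only go at (5,1), so (5,1) = 2.
Column 5 needs a 1, and only (1,5) is open for it.
Row 1 now contains 1, so (1,1) = 5.
Row 1 now contains 1, which forces (1,4) = 3.
Cage j's pair has sum 6, which forces (2,1) = 1.
The 3 cells of cage h must have sum 8, which forces (1,2) = 2.
The 3 cells of cage h must have sum 8, so (1,3) = 4.
The 3 cells of cage h must have sum 8, which forces (2,3) = 2.
Cage d has sum 13; hence (3,1) = 4.
Row 3 already has 4, so (3,2) = 1.
Row 3 now contains 1, leaving (3,3) = 3.
Row 3 now contains 1, which forces (3,4) = 2.
Row 3 now contains 3; hence (3,5) = 5.
Cage d needs sum 13, which forces (4,1) = 3.
The 4 cells of cage d must have sum 13, which forces (4,2) = 4.
3 is placed in column 3; hence (4,3) = 1.
Row 4 now contains 4, which forces (4,4) = 5.
Row 4 already has 3, so (4,5) = 2.
1 is placed in column 3, which forces (5,3) = 5.
5 is placed in column 4, which forces (5,4) = 1.
4 is placed in column 2, leaving (2,2) = 5.
5 is placed in column 4, so (2,4) = 4.
5 is placed in column 5, leaving (2,5) = 3.
5 is placed in row 5; hence (5,2) = 3.
Completed grid: 5 2 4 3 1 / 1 5 2 4 3 / 4 1 3 2 5 / 3 4 1 5 2 / 2 3 5 1 4.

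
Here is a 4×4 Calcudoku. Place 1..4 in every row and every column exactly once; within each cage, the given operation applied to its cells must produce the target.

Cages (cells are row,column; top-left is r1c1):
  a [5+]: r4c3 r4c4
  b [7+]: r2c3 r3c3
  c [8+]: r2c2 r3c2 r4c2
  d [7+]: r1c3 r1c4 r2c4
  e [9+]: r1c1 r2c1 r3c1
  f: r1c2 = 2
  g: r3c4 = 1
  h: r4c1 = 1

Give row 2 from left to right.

4 1 3 2

Cage f is given, which forces r1c2 = 2.
Cage g is a single given cell, so r3c4 = 1.
H is a freebie, leaving r4c1 = 1.
Cage d needs sum 7; hence r1c3 = 1.
Cage d needs sum 7, which forces r1c4 = 4.
Cage c has sum 8; hence r2c2 = 1.
The 3 cells of cage d must have sum 7, so r2c4 = 2.
2 is placed in column 4, so r4c4 = 3.
Row 1 now contains 4; hence r1c1 = 3.
Cage e needs sum 9, so r2c1 = 4.
Row 2 already has 4, so r2c3 = 3.
The 3 cells of cage e must have sum 9, leaving r3c1 = 2.
Cage c has sum 8; hence r3c2 = 3.
Column 3 now contains 3, leaving r3c3 = 4.
Row 4 now contains 3, which forces r4c2 = 4.
Row 4 now contains 3, which forces r4c3 = 2.
Filled in: 3 2 1 4 / 4 1 3 2 / 2 3 4 1 / 1 4 2 3.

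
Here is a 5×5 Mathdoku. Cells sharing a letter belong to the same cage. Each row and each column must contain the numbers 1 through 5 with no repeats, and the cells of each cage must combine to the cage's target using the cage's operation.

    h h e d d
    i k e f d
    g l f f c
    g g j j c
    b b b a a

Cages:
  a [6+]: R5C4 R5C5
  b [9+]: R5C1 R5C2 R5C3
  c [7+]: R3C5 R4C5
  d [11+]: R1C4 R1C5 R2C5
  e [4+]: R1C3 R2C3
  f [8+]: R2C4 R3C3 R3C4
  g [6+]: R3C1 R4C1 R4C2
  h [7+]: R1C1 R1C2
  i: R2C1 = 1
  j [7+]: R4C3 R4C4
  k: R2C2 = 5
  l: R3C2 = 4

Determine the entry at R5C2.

3

I is a freebie, so R2C1 = 1.
Cage k is given, so R2C2 = 5.
1 is placed in row 2, so R2C3 = 3.
L is a freebie; hence R3C2 = 4.
Column 3 already has 3, leaving R1C3 = 1.
Column 3 now contains 1; hence R3C3 = 5.
Cage g has sum 6, leaving R4C2 = 1.
The 3 cells of cage f must have sum 8, leaving R2C4 = 2.
Row 2 now contains 2, leaving R2C5 = 4.
Cage f needs sum 8, so R3C4 = 1.
4 is placed in column 5, which forces R4C5 = 5.
Cage c's pair has sum 7, so R3C5 = 2.
Cage j's pair has sum 7; hence R4C3 = 4.
Row 4 now contains 5; hence R4C4 = 3.
Column 3 already has 4; hence R5C3 = 2.
Column 5 now contains 2, so R5C5 = 1.
Cage d has sum 11; hence R1C4 = 4.
Column 5 now contains 2, so R1C5 = 3.
Row 3 now contains 2; hence R3C1 = 3.
Row 4 already has 3; hence R4C1 = 2.
Cage b has sum 9; hence R5C1 = 4.
Row 5 already has 2; hence R5C2 = 3.
Cage a needs two cells with sum 6; hence R5C4 = 5.
Row 1 already has 4, leaving R1C1 = 5.
Row 1 already has 3, which forces R1C2 = 2.
The full grid is 5 2 1 4 3 / 1 5 3 2 4 / 3 4 5 1 2 / 2 1 4 3 5 / 4 3 2 5 1.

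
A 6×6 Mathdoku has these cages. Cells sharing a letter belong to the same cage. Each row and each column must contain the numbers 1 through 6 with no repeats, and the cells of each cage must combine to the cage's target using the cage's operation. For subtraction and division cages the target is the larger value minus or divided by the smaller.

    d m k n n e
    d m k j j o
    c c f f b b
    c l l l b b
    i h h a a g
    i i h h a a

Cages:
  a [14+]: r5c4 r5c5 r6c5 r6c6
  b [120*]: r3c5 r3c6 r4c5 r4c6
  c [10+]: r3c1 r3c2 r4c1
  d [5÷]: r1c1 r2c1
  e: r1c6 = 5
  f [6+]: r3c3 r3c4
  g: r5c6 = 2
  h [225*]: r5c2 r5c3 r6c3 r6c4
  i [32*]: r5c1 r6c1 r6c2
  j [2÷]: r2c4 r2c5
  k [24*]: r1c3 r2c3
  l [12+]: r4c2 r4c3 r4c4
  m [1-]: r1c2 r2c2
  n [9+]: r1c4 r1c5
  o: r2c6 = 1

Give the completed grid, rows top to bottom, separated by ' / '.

1 2 4 6 3 5 / 5 3 6 2 4 1 / 6 1 2 4 5 3 / 3 6 1 5 2 4 / 4 5 3 1 6 2 / 2 4 5 3 1 6

Cage e is a single given cell, which forces r1c6 = 5.
Cage o is a single given cell, leaving r2c6 = 1.
The 3 cells of cage i must have product 32; hence r5c1 = 4.
Cage g is given; hence r5c6 = 2.
Cage i has product 32, leaving r6c1 = 2.
Cage i has product 32; hence r6c2 = 4.
Row 1 now contains 5, which forces r1c1 = 1.
Row 2 already has 1, so r2c1 = 5.
Cage c needs sum 10, leaving r3c2 = 1.
In row 1, 2 can only go at r1c2, so r1c2 = 2.
2 is placed in column 2; hence r2c2 = 3.
3 is placed in column 2, so r5c2 = 5.
Row 5 now contains 5, which forces r5c3 = 3.
Row 5 now contains 5, which forces r5c4 = 1.
Row 5 already has 1, so r5c5 = 6.
3 is placed in column 3, leaving r6c3 = 5.
Row 6 already has 5, which forces r6c4 = 3.
Row 6 already has 5, which forces r6c5 = 1.
Row 6 now contains 3, so r6c6 = 6.
3 is placed in column 4; hence r1c4 = 6.
Column 5 now contains 6, leaving r1c5 = 3.
Column 2 now contains 5; hence r4c2 = 6.
Row 1 already has 6, so r1c3 = 4.
Cage k's pair has product 24, leaving r2c3 = 6.
The 3 cells of cage c must have sum 10; hence r3c1 = 6.
4 is placed in column 3, leaving r3c3 = 2.
Row 3 already has 2, leaving r3c4 = 4.
Row 3 already has 2, so r3c5 = 5.
4 is placed in row 3, leaving r3c6 = 3.
6 is placed in row 4, so r4c1 = 3.
Column 3 already has 2, leaving r4c3 = 1.
5 is placed in column 5, leaving r4c5 = 2.
Column 6 already has 3; hence r4c6 = 4.
4 is placed in column 4, which forces r2c4 = 2.
2 is placed in column 5, so r2c5 = 4.
2 is placed in row 4, which forces r4c4 = 5.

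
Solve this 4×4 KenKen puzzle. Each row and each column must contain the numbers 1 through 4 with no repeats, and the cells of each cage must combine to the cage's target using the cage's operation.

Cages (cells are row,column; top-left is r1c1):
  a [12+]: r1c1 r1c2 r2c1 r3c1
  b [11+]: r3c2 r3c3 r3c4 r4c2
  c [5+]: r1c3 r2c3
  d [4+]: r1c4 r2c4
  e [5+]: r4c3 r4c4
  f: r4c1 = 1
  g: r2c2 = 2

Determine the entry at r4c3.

G is a freebie, leaving r2c2 = 2.
F is a freebie; hence r4c1 = 1.
The 4 cells of cage a must have sum 12, so r1c2 = 3.
3 is placed in row 1, so r1c4 = 1.
1 is placed in column 4; hence r2c4 = 3.
Column 2 already has 3, which forces r4c2 = 4.
3 is placed in column 4, leaving r4c4 = 2.
Cage a needs sum 12; hence r1c1 = 2.
Cage c needs two cells with sum 5; hence r1c3 = 4.
Row 2 already has 3; hence r2c1 = 4.
Cage c's pair has sum 5, so r2c3 = 1.
The 4 cells of cage a must have sum 12, which forces r3c1 = 3.
Column 2 already has 4, so r3c2 = 1.
Cage b needs sum 11; hence r3c3 = 2.
Column 4 already has 2; hence r3c4 = 4.
Row 4 already has 2; hence r4c3 = 3.
The full grid is 2 3 4 1 / 4 2 1 3 / 3 1 2 4 / 1 4 3 2.

3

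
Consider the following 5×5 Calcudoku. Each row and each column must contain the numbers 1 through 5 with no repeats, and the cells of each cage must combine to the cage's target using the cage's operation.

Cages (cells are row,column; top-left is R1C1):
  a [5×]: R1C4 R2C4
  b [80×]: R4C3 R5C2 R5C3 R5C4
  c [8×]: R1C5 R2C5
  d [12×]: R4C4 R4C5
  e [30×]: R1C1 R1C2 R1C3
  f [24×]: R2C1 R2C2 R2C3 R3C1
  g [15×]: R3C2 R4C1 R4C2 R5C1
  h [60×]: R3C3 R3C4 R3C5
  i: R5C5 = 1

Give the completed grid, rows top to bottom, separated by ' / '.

5 2 3 1 4 / 4 3 1 5 2 / 2 1 4 3 5 / 1 5 2 4 3 / 3 4 5 2 1

Cage i is given; hence R5C5 = 1.
Cage g needs product 15, leaving R3C2 = 1.
Cage g needs product 15; hence R4C1 = 1.
Cage b has product 80, so R4C3 = 2.
The 4 cells of cage f must have product 24, which forces R2C3 = 1.
1 is placed in row 2, which forces R2C4 = 5.
Column 4 now contains 5; hence R1C4 = 1.
The only place for 4 in row 1 is R1C5.
4 is placed in column 5; hence R2C5 = 2.
The two cells of cage d must have product 12, leaving R4C4 = 4.
4 is placed in column 5; hence R4C5 = 3.
Column 4 now contains 4, which forces R5C4 = 2.
The 4 cells of cage f must have product 24, which forces R3C1 = 2.
Cage h has product 60; hence R3C3 = 4.
Column 4 now contains 4, leaving R3C4 = 3.
Column 5 now contains 3, so R3C5 = 5.
Row 4 already has 3, leaving R4C2 = 5.
Cage g needs product 15, leaving R5C1 = 3.
Column 2 already has 5, which forces R5C2 = 4.
Column 3 already has 4; hence R5C3 = 5.
Column 1 already has 3, leaving R1C1 = 5.
Cage e needs product 30, leaving R1C2 = 2.
Column 3 now contains 5, leaving R1C3 = 3.
Column 1 already has 3; hence R2C1 = 4.
Column 2 now contains 4, which forces R2C2 = 3.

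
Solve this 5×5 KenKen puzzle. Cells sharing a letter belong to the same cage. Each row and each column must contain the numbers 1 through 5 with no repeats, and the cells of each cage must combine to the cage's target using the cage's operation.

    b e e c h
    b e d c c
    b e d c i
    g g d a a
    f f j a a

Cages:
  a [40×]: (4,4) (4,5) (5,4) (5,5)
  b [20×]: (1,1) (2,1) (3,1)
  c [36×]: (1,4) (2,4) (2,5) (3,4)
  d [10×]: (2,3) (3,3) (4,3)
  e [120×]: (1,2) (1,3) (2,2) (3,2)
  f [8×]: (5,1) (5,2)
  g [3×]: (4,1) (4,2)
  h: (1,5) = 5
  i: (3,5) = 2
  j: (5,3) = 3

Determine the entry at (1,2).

H is a freebie, which forces (1,5) = 5.
The 4 cells of cage c must have product 36, leaving (2,5) = 3.
Cage i is given, leaving (3,5) = 2.
Cage j is a single given cell, so (5,3) = 3.
Row 4 needs a 4, and only (4,5) is open for it.
Column 5 already has 4, so (5,5) = 1.
Row 5 needs a 5, and only (5,4) is open for it.
5 is placed in column 4; hence (4,4) = 2.
Cage d has product 10, so (2,3) = 2.
Cage e needs product 120, which forces (1,2) = 2.
Column 3 already has 2, which forces (1,3) = 4.
The 4 cells of cage e must have product 120, leaving (2,2) = 5.
Cage e needs product 120, which forces (3,2) = 3.
3 is placed in column 2, leaving (4,2) = 1.
Row 4 already has 1, which forces (4,3) = 5.
Column 2 now contains 2, which forces (5,2) = 4.
Row 1 now contains 4, so (1,1) = 1.
The 4 cells of cage c must have product 36, leaving (1,4) = 3.
The 3 cells of cage b must have product 20, leaving (2,1) = 4.
Row 2 already has 4, so (2,4) = 1.
Cage b has product 20, which forces (3,1) = 5.
Column 3 already has 5, so (3,3) = 1.
1 is placed in column 4, which forces (3,4) = 4.
Row 4 already has 1; hence (4,1) = 3.
Row 5 now contains 4; hence (5,1) = 2.
Completed grid: 1 2 4 3 5 / 4 5 2 1 3 / 5 3 1 4 2 / 3 1 5 2 4 / 2 4 3 5 1.

2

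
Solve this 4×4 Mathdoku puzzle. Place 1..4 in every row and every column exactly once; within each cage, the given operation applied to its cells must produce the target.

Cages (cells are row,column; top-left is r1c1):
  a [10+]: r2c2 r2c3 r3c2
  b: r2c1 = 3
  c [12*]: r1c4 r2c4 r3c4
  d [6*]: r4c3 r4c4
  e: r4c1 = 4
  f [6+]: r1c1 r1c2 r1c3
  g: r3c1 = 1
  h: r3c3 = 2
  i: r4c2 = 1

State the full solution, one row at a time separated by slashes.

2 3 1 4 / 3 2 4 1 / 1 4 2 3 / 4 1 3 2

B is a freebie, leaving r2c1 = 3.
Row 2 already has 3; hence r2c3 = 4.
Row 2 now contains 4, so r2c4 = 1.
Cage g is given, which forces r3c1 = 1.
Cage h is given, so r3c3 = 2.
Cage e is given, which forces r4c1 = 4.
I is a freebie; hence r4c2 = 1.
Column 3 already has 2, so r4c3 = 3.
Row 4 now contains 3, which forces r4c4 = 2.
Column 1 already has 1, leaving r1c1 = 2.
The 3 cells of cage f must have sum 6, leaving r1c2 = 3.
3 is placed in column 3; hence r1c3 = 1.
Row 1 now contains 3; hence r1c4 = 4.
Row 2 now contains 4, which forces r2c2 = 2.
Cage a needs sum 10, leaving r3c2 = 4.
Column 4 now contains 4; hence r3c4 = 3.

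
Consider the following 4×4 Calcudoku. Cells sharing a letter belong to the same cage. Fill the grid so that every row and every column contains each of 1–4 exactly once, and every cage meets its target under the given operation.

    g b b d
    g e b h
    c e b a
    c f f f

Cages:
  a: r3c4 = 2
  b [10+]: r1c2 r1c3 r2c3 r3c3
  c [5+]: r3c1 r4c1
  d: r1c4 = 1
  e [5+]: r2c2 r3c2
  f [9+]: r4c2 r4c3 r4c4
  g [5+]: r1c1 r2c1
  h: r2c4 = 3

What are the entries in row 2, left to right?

2 4 1 3

Cage d is given, leaving r1c4 = 1.
Cage h is given, leaving r2c4 = 3.
Cage a is given; hence r3c4 = 2.
Column 4 already has 2, leaving r4c4 = 4.
The only place for 1 in row 4 is r4c1.
The two cells of cage g must have sum 5, leaving r1c1 = 3.
Column 1 already has 1, leaving r2c1 = 2.
Cage c's pair has sum 5, which forces r3c1 = 4.
Cage e needs two cells with sum 5; hence r2c2 = 4.
Cage b has sum 10, so r2c3 = 1.
Cage e's pair has sum 5, so r3c2 = 1.
Cage b needs sum 10, leaving r3c3 = 3.
3 is placed in column 3, which forces r4c3 = 2.
Column 2 already has 4, leaving r1c2 = 2.
2 is placed in column 3; hence r1c3 = 4.
Row 4 now contains 2; hence r4c2 = 3.
The full grid is 3 2 4 1 / 2 4 1 3 / 4 1 3 2 / 1 3 2 4.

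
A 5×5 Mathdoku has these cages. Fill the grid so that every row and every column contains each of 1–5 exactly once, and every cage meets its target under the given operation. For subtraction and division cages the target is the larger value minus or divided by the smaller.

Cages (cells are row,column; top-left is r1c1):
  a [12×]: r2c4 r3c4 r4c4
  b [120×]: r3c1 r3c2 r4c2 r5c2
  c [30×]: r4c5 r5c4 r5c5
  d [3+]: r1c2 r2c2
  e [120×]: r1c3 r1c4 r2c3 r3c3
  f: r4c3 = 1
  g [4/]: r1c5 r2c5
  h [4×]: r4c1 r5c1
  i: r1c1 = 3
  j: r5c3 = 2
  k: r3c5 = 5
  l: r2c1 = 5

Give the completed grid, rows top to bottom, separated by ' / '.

I is a freebie, leaving r1c1 = 3.
Cage l is given, so r2c1 = 5.
K is a freebie; hence r3c5 = 5.
Cage f is given, so r4c3 = 1.
J is a freebie, so r5c3 = 2.
Row 5 now contains 2, leaving r5c5 = 3.
The 4 cells of cage e must have product 120, leaving r1c3 = 5.
Cage e needs product 120; hence r1c4 = 2.
1 is placed in row 4, leaving r4c1 = 4.
4 is placed in row 4; hence r4c4 = 3.
Column 5 now contains 3, leaving r4c5 = 2.
Cage h's pair has product 4; hence r5c1 = 1.
3 is placed in row 5, which forces r5c4 = 5.
2 is placed in row 1; hence r1c2 = 1.
1 is placed in row 1; hence r1c5 = 4.
Cage d needs two cells with sum 3, so r2c2 = 2.
Column 5 already has 4, so r2c5 = 1.
Column 1 already has 4, leaving r3c1 = 2.
Cage b needs product 120; hence r3c2 = 3.
3 is placed in row 3, so r3c3 = 4.
4 is placed in row 3; hence r3c4 = 1.
Row 4 now contains 2, so r4c2 = 5.
5 is placed in row 5; hence r5c2 = 4.
Column 3 already has 4, leaving r2c3 = 3.
Row 2 now contains 1; hence r2c4 = 4.

3 1 5 2 4 / 5 2 3 4 1 / 2 3 4 1 5 / 4 5 1 3 2 / 1 4 2 5 3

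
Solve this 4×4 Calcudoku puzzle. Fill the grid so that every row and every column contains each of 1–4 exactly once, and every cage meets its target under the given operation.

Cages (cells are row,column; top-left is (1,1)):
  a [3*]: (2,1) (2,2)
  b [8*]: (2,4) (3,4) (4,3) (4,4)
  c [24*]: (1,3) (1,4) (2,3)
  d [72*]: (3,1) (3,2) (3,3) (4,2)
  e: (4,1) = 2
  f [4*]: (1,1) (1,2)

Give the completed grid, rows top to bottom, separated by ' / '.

Cage e is a single given cell, which forces (4,1) = 2.
Cage d needs product 72, which forces (4,2) = 3.
Cage b has product 8, so (4,3) = 1.
2 is placed in row 4, leaving (4,4) = 4.
Cage a's pair has product 3, so (2,1) = 3.
Column 2 now contains 3; hence (2,2) = 1.
Row 2 already has 1; hence (2,4) = 2.
Column 1 already has 3, which forces (3,1) = 4.
Row 3 already has 4, which forces (3,2) = 2.
Row 3 already has 2, so (3,3) = 3.
2 is placed in column 4, leaving (3,4) = 1.
Column 1 already has 4, which forces (1,1) = 1.
Column 2 already has 1; hence (1,2) = 4.
Cage c has product 24, which forces (1,3) = 2.
2 is placed in column 4, so (1,4) = 3.
Row 2 now contains 2, leaving (2,3) = 4.

1 4 2 3 / 3 1 4 2 / 4 2 3 1 / 2 3 1 4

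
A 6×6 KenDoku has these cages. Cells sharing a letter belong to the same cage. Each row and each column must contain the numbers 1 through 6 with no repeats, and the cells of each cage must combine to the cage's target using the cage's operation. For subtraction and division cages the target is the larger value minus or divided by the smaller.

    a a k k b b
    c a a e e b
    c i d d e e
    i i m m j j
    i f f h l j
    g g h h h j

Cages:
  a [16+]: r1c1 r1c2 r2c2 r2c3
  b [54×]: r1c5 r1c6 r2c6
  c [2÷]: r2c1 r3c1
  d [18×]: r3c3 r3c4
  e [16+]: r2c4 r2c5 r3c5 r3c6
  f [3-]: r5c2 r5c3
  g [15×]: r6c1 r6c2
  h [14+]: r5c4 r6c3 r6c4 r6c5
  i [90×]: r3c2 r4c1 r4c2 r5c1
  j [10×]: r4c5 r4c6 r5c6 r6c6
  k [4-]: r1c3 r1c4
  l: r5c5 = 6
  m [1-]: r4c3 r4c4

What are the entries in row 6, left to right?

5 3 2 6 4 1

Cage b has product 54; hence r1c5 = 3.
Cage b needs product 54, so r1c6 = 6.
Cage b has product 54, so r2c6 = 3.
The 4 cells of cage j must have product 10, so r4c5 = 1.
Cage l is a single given cell; hence r5c5 = 6.
The only place for 4 in column 6 is r3c6.
Row 2 needs a 1, and only r2c1 is open for it.
Column 1 already has 1; hence r3c1 = 2.
2 is placed in row 3, which forces r3c5 = 5.
2 is placed in column 1, which forces r1c1 = 4.
Cage a has sum 16, so r1c2 = 2.
The 4 cells of cage e must have sum 16; hence r2c4 = 5.
Cage e needs sum 16, leaving r2c5 = 2.
5 is placed in row 3, leaving r3c2 = 1.
Column 5 already has 2, which forces r6c5 = 4.
Cage k's pair has difference 4, so r1c3 = 5.
Column 4 already has 5, so r1c4 = 1.
1 is placed in column 4, so r6c4 = 6.
The two cells of cage d must have product 18, so r3c3 = 6.
Column 4 now contains 6, which forces r3c4 = 3.
3 is placed in column 4, leaving r5c4 = 2.
The 4 cells of cage a must have sum 16, which forces r2c2 = 6.
Column 3 now contains 6; hence r2c3 = 4.
Cage m needs two cells with difference 1, so r4c3 = 3.
Column 4 now contains 2, leaving r4c4 = 4.
The two cells of cage f must have difference 3, so r5c2 = 4.
Row 5 already has 2, leaving r5c3 = 1.
Row 5 now contains 1; hence r5c6 = 5.
Cage h has sum 14; hence r6c3 = 2.
2 is placed in row 6, leaving r6c6 = 1.
Cage i has product 90; hence r4c1 = 6.
3 is placed in row 4, so r4c2 = 5.
Column 6 already has 5; hence r4c6 = 2.
5 is placed in row 5, leaving r5c1 = 3.
Column 1 now contains 3, so r6c1 = 5.
Column 2 already has 5, which forces r6c2 = 3.
Completed grid: 4 2 5 1 3 6 / 1 6 4 5 2 3 / 2 1 6 3 5 4 / 6 5 3 4 1 2 / 3 4 1 2 6 5 / 5 3 2 6 4 1.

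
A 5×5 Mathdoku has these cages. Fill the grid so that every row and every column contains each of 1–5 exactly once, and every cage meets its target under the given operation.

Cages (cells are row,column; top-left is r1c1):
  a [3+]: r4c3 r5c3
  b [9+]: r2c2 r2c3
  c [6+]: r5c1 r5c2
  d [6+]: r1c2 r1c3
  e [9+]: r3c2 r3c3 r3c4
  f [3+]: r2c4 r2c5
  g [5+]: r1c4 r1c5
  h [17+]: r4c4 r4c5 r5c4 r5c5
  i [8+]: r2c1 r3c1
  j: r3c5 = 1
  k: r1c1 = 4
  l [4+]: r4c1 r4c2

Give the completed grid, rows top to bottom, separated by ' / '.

K is a freebie, leaving r1c1 = 4.
Cage j is a single given cell, which forces r3c5 = 1.
Cage f's pair has sum 3, leaving r2c4 = 1.
1 is placed in column 5; hence r2c5 = 2.
The two cells of cage g must have sum 5; hence r1c4 = 2.
Column 5 now contains 2, which forces r1c5 = 3.
In row 2, 3 can only go at r2c1, so r2c1 = 3.
Column 1 now contains 3, leaving r3c1 = 5.
Column 1 now contains 3, which forces r4c1 = 1.
The two cells of cage l must have sum 4, so r4c2 = 3.
Row 4 now contains 1, so r4c3 = 2.
Row 4 now contains 3, so r4c4 = 5.
Row 4 now contains 5, leaving r4c5 = 4.
Column 1 already has 1, leaving r5c1 = 2.
Column 3 now contains 2, so r5c3 = 1.
Column 4 now contains 5, leaving r5c4 = 3.
4 is placed in column 5, which forces r5c5 = 5.
Cage d needs two cells with sum 6; hence r1c2 = 1.
Column 3 now contains 1, leaving r1c3 = 5.
Column 3 already has 5, leaving r2c3 = 4.
Cage e needs sum 9; hence r3c2 = 2.
The 3 cells of cage e must have sum 9; hence r3c3 = 3.
3 is placed in column 4, which forces r3c4 = 4.
Row 5 already has 5, leaving r5c2 = 4.
Row 2 now contains 4; hence r2c2 = 5.

4 1 5 2 3 / 3 5 4 1 2 / 5 2 3 4 1 / 1 3 2 5 4 / 2 4 1 3 5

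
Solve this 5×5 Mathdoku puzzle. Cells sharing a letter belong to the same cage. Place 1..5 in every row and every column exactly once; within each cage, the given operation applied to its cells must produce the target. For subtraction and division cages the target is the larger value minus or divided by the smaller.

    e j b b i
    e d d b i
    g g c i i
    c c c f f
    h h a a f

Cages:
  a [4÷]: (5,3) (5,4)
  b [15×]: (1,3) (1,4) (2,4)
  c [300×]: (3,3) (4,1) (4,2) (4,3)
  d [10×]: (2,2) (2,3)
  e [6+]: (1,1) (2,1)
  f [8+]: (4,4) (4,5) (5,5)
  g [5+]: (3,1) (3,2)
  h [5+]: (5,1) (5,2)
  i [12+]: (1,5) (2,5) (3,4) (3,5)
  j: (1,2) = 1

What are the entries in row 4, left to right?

5 3 4 2 1

J is a freebie, which forces (1,2) = 1.
Cage c needs product 300, which forces (3,3) = 5.
Column 3 now contains 5, which forces (1,3) = 3.
Cage b has product 15, which forces (1,4) = 5.
Cage d's pair has product 10, which forces (2,2) = 5.
Column 3 now contains 5; hence (2,3) = 2.
Cage b needs product 15; hence (2,4) = 1.
3 is placed in column 3; hence (4,3) = 4.
4 is placed in column 3, so (5,3) = 1.
1 is placed in column 4, so (5,4) = 4.
Cage e's pair has sum 6, so (1,1) = 2.
Row 1 now contains 2; hence (1,5) = 4.
1 is placed in row 2; hence (2,1) = 4.
Cage i has sum 12, which forces (2,5) = 3.
The 4 cells of cage i must have sum 12, so (3,4) = 3.
4 is placed in column 5, which forces (3,5) = 2.
Cage c needs product 300; hence (4,1) = 5.
Row 4 already has 4, leaving (4,2) = 3.
Column 4 now contains 3, so (4,4) = 2.
Column 5 already has 2, so (4,5) = 1.
Column 1 already has 2, so (5,1) = 3.
Column 2 now contains 3, which forces (5,2) = 2.
Column 5 now contains 3; hence (5,5) = 5.
Row 3 already has 3, so (3,1) = 1.
2 is placed in row 3, so (3,2) = 4.
Filled in: 2 1 3 5 4 / 4 5 2 1 3 / 1 4 5 3 2 / 5 3 4 2 1 / 3 2 1 4 5.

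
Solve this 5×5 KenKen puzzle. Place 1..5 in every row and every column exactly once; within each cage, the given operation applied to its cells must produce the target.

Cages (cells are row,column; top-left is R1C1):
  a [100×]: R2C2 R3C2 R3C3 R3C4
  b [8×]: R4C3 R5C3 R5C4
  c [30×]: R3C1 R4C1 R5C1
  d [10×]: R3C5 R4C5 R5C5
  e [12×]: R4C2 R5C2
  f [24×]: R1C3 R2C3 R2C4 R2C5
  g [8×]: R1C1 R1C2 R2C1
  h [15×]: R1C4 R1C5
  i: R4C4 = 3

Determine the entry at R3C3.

Cage a has product 100, leaving R2C2 = 5.
I is a freebie; hence R4C4 = 3.
Column 4 already has 3; hence R1C4 = 5.
The two cells of cage h must have product 15, so R1C5 = 3.
Row 4 now contains 3; hence R4C2 = 4.
Cage e needs two cells with product 12, so R5C2 = 3.
The 4 cells of cage f must have product 24, so R2C3 = 3.
The 3 cells of cage c must have product 30, so R3C1 = 3.
Column 2 already has 4, which forces R3C2 = 1.
Cage a has product 100; hence R3C3 = 5.
Cage a has product 100, leaving R3C4 = 4.
Row 3 already has 5, which forces R3C5 = 2.
1 is placed in column 2, leaving R1C2 = 2.
Cage b has product 8, leaving R5C3 = 4.
Column 3 now contains 4, which forces R1C3 = 1.
The 4 cells of cage f must have product 24, leaving R2C4 = 2.
Cage f needs product 24, so R2C5 = 4.
1 is placed in column 3, which forces R4C3 = 2.
Column 4 already has 2, so R5C4 = 1.
Row 5 now contains 1, so R5C5 = 5.
1 is placed in row 1, leaving R1C1 = 4.
Row 2 now contains 4, so R2C1 = 1.
Row 4 already has 2, which forces R4C1 = 5.
5 is placed in column 5, which forces R4C5 = 1.
5 is placed in row 5, which forces R5C1 = 2.
Completed grid: 4 2 1 5 3 / 1 5 3 2 4 / 3 1 5 4 2 / 5 4 2 3 1 / 2 3 4 1 5.

5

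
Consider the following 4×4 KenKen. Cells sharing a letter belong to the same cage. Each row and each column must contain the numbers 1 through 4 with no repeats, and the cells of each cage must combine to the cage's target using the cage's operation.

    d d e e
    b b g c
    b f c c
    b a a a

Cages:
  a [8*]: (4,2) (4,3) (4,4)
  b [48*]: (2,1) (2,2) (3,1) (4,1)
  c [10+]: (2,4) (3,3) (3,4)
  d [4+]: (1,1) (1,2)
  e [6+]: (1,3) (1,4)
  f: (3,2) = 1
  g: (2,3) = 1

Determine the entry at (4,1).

3

Cage g is given, leaving (2,3) = 1.
Cage f is given, leaving (3,2) = 1.
The two cells of cage d must have sum 4, leaving (1,1) = 1.
1 is placed in column 2; hence (1,2) = 3.
Cage a has product 8, so (4,4) = 1.
Cage b has product 48, so (2,2) = 2.
2 is placed in column 2, which forces (4,2) = 4.
Row 4 already has 4, which forces (4,3) = 2.
2 is placed in column 3, which forces (1,3) = 4.
Cage e's pair has sum 6, so (1,4) = 2.
Cage b needs product 48, so (2,1) = 4.
4 is placed in row 2, so (2,4) = 3.
The 4 cells of cage b must have product 48, so (3,1) = 2.
Column 3 now contains 4; hence (3,3) = 3.
Column 4 already has 2, so (3,4) = 4.
2 is placed in row 4; hence (4,1) = 3.
Filled in: 1 3 4 2 / 4 2 1 3 / 2 1 3 4 / 3 4 2 1.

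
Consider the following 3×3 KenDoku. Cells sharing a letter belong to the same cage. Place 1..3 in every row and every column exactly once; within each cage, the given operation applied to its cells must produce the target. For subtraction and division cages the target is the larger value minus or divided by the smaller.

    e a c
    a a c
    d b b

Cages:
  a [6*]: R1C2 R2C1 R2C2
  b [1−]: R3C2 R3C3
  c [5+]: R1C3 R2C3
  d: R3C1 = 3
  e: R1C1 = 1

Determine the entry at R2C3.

3

Cage e is given; hence R1C1 = 1.
D is a freebie, which forces R3C1 = 3.
Cage a has product 6, so R1C2 = 3.
Row 1 already has 3, leaving R1C3 = 2.
3 is placed in column 1, leaving R2C1 = 2.
Cage a needs product 6, leaving R2C2 = 1.
Column 3 now contains 2, which forces R2C3 = 3.
Column 2 now contains 1, which forces R3C2 = 2.
Column 3 now contains 2, so R3C3 = 1.
The full grid is 1 3 2 / 2 1 3 / 3 2 1.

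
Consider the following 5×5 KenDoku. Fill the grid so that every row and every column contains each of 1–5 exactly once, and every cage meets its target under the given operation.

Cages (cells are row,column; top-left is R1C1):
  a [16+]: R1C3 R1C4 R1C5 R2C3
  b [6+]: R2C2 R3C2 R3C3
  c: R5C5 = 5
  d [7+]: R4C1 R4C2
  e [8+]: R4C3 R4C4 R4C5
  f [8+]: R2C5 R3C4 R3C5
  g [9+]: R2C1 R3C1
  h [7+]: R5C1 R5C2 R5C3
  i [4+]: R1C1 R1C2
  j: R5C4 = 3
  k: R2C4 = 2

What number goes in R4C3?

Cage k is a single given cell, leaving R2C4 = 2.
J is a freebie; hence R5C4 = 3.
C is a freebie, so R5C5 = 5.
The only place for 5 in column 2 is R4C2.
Cage d needs two cells with sum 7, which forces R4C1 = 2.
In column 1, 3 can only go at R1C1, so R1C1 = 3.
Row 1 already has 3; hence R1C2 = 1.
The 4 cells of cage a must have sum 16, leaving R1C4 = 5.
Column 2 now contains 1; hence R2C2 = 3.
Cage a needs sum 16, so R2C3 = 5.
Row 2 already has 5, so R2C1 = 4.
4 is placed in row 2, so R2C5 = 1.
Cage g needs two cells with sum 9, leaving R3C1 = 5.
Cage b has sum 6, which forces R3C2 = 2.
The 3 cells of cage b must have sum 6, which forces R3C3 = 1.
1 is placed in row 3, which forces R3C4 = 4.
Cage f needs sum 8, which forces R3C5 = 3.
Column 4 already has 4, so R4C4 = 1.
Column 5 now contains 3, which forces R4C5 = 4.
Column 1 already has 4, which forces R5C1 = 1.
Column 2 now contains 2; hence R5C2 = 4.
Row 5 now contains 4, which forces R5C3 = 2.
2 is placed in column 3, leaving R1C3 = 4.
Column 5 now contains 4, which forces R1C5 = 2.
Row 4 now contains 4, so R4C3 = 3.
The full grid is 3 1 4 5 2 / 4 3 5 2 1 / 5 2 1 4 3 / 2 5 3 1 4 / 1 4 2 3 5.

3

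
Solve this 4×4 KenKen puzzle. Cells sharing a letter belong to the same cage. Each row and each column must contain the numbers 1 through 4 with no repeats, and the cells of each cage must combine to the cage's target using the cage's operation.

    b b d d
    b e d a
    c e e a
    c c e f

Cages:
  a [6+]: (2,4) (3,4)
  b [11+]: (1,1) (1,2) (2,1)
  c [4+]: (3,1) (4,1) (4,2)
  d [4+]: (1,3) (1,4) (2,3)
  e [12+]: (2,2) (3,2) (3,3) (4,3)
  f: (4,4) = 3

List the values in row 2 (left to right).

The 3 cells of cage b must have sum 11, so (1,1) = 3.
Cage b needs sum 11, which forces (1,2) = 4.
Cage d has sum 4; hence (1,3) = 2.
The 3 cells of cage d must have sum 4, leaving (1,4) = 1.
Cage b has sum 11; hence (2,1) = 4.
The 3 cells of cage d must have sum 4; hence (2,3) = 1.
4 is placed in row 2, leaving (2,4) = 2.
Cage c needs sum 4; hence (3,1) = 1.
Column 4 already has 2, leaving (3,4) = 4.
Cage c has sum 4; hence (4,1) = 2.
The 3 cells of cage c must have sum 4, leaving (4,2) = 1.
Cage f is a single given cell; hence (4,4) = 3.
Row 2 now contains 2; hence (2,2) = 3.
Cage e needs sum 12, so (3,2) = 2.
Row 3 now contains 4, leaving (3,3) = 3.
Row 4 now contains 3, leaving (4,3) = 4.
Completed grid: 3 4 2 1 / 4 3 1 2 / 1 2 3 4 / 2 1 4 3.

4 3 1 2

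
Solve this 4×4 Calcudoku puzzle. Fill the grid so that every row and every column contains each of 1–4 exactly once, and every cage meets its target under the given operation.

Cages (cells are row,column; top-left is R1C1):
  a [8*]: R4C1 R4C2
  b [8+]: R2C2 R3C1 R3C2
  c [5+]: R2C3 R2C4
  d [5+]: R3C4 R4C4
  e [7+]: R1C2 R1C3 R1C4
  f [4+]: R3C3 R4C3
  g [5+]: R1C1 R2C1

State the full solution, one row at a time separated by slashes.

In row 1, 3 can only go at R1C1, so R1C1 = 3.
Cage g needs two cells with sum 5, leaving R2C1 = 2.
Column 1 already has 2, which forces R4C1 = 4.
4 is placed in row 4, so R4C2 = 2.
4 is placed in column 1, leaving R3C1 = 1.
1 is placed in row 3, which forces R3C3 = 3.
3 is placed in column 3, which forces R4C3 = 1.
Row 4 now contains 1, leaving R4C4 = 3.
Cage b has sum 8; hence R2C2 = 3.
Column 3 now contains 1, so R2C3 = 4.
Cage c needs two cells with sum 5, leaving R2C4 = 1.
Row 3 now contains 3, which forces R3C2 = 4.
The two cells of cage d must have sum 5, so R3C4 = 2.
Column 2 already has 4; hence R1C2 = 1.
Column 3 already has 4; hence R1C3 = 2.
Column 4 already has 2; hence R1C4 = 4.

3 1 2 4 / 2 3 4 1 / 1 4 3 2 / 4 2 1 3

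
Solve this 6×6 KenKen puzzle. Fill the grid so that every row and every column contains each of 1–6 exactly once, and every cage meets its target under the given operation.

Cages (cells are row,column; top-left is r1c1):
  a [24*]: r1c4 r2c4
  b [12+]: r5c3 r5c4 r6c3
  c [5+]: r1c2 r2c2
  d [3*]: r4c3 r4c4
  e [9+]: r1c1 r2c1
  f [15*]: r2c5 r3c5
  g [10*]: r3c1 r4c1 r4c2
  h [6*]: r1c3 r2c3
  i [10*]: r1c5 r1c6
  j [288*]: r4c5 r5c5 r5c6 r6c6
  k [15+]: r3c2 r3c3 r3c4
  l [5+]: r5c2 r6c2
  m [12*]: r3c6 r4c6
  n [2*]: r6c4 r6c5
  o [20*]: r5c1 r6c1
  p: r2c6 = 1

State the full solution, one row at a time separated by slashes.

Cage p is given; hence r2c6 = 1.
The only place for 1 in row 3 is r3c1.
Row 3 needs a 2, and only r3c6 is open for it.
Cage i's pair has product 10; hence r1c5 = 2.
Column 6 now contains 2; hence r1c6 = 5.
The two cells of cage m must have product 12, leaving r4c6 = 6.
Column 5 already has 2; hence r6c5 = 1.
Cage j has product 288, leaving r4c5 = 4.
Cage j needs product 288; hence r5c5 = 6.
Row 6 now contains 1, which forces r6c4 = 2.
In row 3, 3 can only go at r3c5, so r3c5 = 3.
Column 5 already has 3; hence r2c5 = 5.
In row 1, 4 can only go at r1c4, so r1c4 = 4.
4 is placed in column 4, which forces r2c4 = 6.
6 is placed in column 4, which forces r3c4 = 5.
The two cells of cage e must have sum 9, which forces r1c1 = 6.
Cage h's pair has product 6, which forces r1c3 = 3.
6 is placed in row 2; hence r2c1 = 3.
6 is placed in row 2; hence r2c3 = 2.
3 is placed in column 3, which forces r4c3 = 1.
Row 4 now contains 1, leaving r4c4 = 3.
Column 4 now contains 3; hence r5c4 = 1.
Row 1 already has 3, which forces r1c2 = 1.
Row 2 already has 2, so r2c2 = 4.
4 is placed in column 2; hence r3c2 = 6.
Row 3 already has 6; hence r3c3 = 4.
1 is placed in row 5, which forces r5c2 = 2.
Cage b needs sum 12, leaving r5c3 = 5.
Cage l's pair has sum 5; hence r6c2 = 3.
The 3 cells of cage b must have sum 12, which forces r6c3 = 6.
Row 6 now contains 3; hence r6c6 = 4.
The 3 cells of cage g must have product 10, leaving r4c1 = 2.
2 is placed in column 2, which forces r4c2 = 5.
Row 5 already has 5; hence r5c1 = 4.
Column 6 now contains 4, leaving r5c6 = 3.
Row 6 now contains 4, which forces r6c1 = 5.

6 1 3 4 2 5 / 3 4 2 6 5 1 / 1 6 4 5 3 2 / 2 5 1 3 4 6 / 4 2 5 1 6 3 / 5 3 6 2 1 4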